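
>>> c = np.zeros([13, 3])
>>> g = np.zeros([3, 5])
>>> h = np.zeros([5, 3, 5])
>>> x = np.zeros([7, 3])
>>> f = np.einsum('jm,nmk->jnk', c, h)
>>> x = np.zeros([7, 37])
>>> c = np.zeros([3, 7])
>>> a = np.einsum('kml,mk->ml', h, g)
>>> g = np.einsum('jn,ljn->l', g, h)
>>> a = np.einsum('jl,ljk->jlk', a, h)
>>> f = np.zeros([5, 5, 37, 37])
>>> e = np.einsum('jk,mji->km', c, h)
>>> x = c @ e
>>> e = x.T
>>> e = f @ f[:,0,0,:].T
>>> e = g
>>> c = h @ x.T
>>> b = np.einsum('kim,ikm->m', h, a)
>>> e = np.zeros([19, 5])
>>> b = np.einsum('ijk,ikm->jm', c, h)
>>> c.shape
(5, 3, 3)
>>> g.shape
(5,)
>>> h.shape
(5, 3, 5)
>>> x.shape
(3, 5)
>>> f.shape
(5, 5, 37, 37)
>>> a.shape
(3, 5, 5)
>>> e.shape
(19, 5)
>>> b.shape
(3, 5)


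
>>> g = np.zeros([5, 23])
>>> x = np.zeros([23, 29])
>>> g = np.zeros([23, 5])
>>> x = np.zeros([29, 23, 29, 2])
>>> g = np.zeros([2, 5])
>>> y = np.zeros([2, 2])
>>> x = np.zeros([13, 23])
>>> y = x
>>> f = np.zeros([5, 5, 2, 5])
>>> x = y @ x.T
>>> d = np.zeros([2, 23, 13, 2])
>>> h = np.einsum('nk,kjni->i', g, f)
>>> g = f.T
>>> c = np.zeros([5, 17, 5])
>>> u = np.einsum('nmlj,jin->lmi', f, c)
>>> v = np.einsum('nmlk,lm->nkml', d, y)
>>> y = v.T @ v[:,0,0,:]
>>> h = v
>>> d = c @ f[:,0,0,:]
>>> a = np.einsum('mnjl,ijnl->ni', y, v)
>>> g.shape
(5, 2, 5, 5)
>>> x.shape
(13, 13)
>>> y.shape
(13, 23, 2, 13)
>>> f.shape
(5, 5, 2, 5)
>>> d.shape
(5, 17, 5)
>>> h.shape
(2, 2, 23, 13)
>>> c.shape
(5, 17, 5)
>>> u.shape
(2, 5, 17)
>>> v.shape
(2, 2, 23, 13)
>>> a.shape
(23, 2)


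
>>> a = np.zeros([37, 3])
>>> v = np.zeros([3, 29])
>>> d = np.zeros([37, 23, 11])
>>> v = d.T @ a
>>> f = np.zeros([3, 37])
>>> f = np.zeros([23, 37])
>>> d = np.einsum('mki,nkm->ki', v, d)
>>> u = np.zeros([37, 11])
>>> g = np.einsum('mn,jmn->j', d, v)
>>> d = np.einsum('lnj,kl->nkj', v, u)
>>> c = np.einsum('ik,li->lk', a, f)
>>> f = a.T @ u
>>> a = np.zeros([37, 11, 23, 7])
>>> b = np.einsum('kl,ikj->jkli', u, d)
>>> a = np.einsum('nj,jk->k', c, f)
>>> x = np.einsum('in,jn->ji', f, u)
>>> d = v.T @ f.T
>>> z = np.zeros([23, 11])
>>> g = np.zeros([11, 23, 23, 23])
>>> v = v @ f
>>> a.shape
(11,)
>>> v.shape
(11, 23, 11)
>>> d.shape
(3, 23, 3)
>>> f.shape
(3, 11)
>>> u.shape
(37, 11)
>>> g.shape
(11, 23, 23, 23)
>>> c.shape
(23, 3)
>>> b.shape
(3, 37, 11, 23)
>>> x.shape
(37, 3)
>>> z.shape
(23, 11)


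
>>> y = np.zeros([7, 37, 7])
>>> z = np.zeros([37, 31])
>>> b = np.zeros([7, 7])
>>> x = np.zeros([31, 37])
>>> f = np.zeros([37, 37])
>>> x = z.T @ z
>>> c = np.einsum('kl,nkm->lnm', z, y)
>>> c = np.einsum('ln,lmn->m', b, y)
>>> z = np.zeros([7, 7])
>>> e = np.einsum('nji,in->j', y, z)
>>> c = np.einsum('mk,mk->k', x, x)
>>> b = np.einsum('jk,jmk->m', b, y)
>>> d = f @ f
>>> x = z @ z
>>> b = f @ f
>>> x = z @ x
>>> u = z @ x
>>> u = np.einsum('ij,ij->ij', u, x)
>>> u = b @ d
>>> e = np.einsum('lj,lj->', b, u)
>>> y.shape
(7, 37, 7)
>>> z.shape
(7, 7)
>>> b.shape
(37, 37)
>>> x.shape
(7, 7)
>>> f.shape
(37, 37)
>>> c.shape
(31,)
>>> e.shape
()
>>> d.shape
(37, 37)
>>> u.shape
(37, 37)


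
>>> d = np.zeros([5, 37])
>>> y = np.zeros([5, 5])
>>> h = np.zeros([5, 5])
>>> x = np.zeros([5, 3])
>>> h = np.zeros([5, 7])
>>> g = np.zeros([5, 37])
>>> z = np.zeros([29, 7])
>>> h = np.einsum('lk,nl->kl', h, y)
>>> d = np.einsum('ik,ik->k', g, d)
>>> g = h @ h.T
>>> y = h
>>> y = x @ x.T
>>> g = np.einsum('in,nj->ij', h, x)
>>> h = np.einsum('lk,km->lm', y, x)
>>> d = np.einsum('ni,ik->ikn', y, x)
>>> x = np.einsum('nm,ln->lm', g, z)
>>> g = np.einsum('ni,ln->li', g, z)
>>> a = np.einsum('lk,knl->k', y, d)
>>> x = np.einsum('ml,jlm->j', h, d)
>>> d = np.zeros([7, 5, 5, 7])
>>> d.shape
(7, 5, 5, 7)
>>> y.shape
(5, 5)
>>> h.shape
(5, 3)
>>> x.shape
(5,)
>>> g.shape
(29, 3)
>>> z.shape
(29, 7)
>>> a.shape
(5,)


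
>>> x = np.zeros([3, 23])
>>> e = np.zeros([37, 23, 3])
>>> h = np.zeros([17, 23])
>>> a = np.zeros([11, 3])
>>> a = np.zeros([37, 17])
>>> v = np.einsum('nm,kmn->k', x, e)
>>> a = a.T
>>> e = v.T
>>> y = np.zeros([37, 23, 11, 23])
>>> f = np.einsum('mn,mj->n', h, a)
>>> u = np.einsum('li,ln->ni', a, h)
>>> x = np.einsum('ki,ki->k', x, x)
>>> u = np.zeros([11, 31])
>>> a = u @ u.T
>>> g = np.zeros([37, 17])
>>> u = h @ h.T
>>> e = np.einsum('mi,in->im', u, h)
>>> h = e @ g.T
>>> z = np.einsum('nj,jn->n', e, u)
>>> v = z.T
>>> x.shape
(3,)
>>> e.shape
(17, 17)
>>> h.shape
(17, 37)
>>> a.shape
(11, 11)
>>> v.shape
(17,)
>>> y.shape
(37, 23, 11, 23)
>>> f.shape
(23,)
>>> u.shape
(17, 17)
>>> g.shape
(37, 17)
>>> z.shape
(17,)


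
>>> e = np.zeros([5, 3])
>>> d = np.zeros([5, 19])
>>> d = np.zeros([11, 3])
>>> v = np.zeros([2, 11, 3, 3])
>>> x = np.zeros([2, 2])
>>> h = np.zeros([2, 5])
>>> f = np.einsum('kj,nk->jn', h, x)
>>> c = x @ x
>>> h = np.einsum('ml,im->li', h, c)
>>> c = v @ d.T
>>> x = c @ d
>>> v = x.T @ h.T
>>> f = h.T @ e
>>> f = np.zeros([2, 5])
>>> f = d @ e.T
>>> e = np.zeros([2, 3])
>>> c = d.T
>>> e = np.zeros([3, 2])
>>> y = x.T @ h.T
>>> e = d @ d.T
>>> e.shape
(11, 11)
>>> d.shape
(11, 3)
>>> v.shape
(3, 3, 11, 5)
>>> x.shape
(2, 11, 3, 3)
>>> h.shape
(5, 2)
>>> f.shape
(11, 5)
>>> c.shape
(3, 11)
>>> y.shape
(3, 3, 11, 5)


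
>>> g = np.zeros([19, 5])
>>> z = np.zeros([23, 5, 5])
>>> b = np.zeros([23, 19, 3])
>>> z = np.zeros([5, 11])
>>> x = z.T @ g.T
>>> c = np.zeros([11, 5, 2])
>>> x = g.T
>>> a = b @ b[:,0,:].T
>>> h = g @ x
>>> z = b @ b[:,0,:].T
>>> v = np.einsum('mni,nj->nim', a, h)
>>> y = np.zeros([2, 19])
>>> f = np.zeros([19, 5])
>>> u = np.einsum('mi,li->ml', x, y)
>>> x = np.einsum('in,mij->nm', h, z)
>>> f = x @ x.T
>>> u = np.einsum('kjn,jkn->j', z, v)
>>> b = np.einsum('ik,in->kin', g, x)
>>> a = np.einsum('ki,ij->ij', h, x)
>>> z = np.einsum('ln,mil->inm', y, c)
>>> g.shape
(19, 5)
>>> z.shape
(5, 19, 11)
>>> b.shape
(5, 19, 23)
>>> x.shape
(19, 23)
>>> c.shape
(11, 5, 2)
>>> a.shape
(19, 23)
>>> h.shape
(19, 19)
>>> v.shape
(19, 23, 23)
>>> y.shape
(2, 19)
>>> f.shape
(19, 19)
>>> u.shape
(19,)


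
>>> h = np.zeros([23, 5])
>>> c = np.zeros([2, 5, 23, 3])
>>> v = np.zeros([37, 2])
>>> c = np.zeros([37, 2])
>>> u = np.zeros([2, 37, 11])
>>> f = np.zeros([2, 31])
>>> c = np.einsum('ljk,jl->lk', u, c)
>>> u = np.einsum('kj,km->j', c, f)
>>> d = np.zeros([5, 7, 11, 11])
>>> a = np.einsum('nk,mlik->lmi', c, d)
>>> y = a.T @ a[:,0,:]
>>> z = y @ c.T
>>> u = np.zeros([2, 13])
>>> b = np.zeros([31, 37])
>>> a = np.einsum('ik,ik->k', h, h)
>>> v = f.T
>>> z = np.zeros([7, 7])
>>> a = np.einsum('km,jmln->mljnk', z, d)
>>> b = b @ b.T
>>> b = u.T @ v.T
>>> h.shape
(23, 5)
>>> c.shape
(2, 11)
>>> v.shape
(31, 2)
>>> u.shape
(2, 13)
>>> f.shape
(2, 31)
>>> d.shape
(5, 7, 11, 11)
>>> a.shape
(7, 11, 5, 11, 7)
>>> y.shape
(11, 5, 11)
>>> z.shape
(7, 7)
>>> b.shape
(13, 31)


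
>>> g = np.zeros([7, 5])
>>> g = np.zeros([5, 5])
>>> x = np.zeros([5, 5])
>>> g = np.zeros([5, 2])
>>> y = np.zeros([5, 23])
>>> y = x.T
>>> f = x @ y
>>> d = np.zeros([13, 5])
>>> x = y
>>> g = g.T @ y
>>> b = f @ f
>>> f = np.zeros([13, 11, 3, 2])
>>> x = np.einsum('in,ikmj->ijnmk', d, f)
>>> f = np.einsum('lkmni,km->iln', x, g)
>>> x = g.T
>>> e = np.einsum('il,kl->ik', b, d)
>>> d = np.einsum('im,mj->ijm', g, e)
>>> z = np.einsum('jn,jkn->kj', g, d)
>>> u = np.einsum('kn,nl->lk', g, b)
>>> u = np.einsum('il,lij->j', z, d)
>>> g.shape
(2, 5)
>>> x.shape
(5, 2)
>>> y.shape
(5, 5)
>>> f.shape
(11, 13, 3)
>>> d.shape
(2, 13, 5)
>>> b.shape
(5, 5)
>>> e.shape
(5, 13)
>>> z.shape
(13, 2)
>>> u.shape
(5,)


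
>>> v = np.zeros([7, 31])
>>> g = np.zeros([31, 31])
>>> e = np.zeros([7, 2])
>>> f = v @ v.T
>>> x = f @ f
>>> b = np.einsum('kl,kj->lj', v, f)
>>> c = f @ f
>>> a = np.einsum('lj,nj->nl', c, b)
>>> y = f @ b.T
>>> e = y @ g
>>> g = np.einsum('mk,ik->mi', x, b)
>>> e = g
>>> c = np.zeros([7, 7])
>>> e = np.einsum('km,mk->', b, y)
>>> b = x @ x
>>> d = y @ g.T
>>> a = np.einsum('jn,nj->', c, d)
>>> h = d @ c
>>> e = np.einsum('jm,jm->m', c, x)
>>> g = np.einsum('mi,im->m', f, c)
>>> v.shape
(7, 31)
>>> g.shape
(7,)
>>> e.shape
(7,)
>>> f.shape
(7, 7)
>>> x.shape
(7, 7)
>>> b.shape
(7, 7)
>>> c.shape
(7, 7)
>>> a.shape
()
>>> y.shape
(7, 31)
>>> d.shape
(7, 7)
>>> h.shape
(7, 7)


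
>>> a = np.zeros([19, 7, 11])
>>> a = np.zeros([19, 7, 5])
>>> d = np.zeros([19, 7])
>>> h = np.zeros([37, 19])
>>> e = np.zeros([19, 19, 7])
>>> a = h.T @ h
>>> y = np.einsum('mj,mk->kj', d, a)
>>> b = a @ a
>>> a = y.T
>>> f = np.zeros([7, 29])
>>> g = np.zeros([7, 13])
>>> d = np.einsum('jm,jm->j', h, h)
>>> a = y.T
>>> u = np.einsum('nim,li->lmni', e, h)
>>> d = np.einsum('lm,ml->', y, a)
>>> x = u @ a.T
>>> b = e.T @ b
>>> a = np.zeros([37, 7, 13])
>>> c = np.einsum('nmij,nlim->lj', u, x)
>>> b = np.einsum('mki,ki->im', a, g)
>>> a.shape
(37, 7, 13)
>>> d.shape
()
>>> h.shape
(37, 19)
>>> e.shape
(19, 19, 7)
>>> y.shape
(19, 7)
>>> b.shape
(13, 37)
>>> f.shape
(7, 29)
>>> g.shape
(7, 13)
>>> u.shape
(37, 7, 19, 19)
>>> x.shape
(37, 7, 19, 7)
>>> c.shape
(7, 19)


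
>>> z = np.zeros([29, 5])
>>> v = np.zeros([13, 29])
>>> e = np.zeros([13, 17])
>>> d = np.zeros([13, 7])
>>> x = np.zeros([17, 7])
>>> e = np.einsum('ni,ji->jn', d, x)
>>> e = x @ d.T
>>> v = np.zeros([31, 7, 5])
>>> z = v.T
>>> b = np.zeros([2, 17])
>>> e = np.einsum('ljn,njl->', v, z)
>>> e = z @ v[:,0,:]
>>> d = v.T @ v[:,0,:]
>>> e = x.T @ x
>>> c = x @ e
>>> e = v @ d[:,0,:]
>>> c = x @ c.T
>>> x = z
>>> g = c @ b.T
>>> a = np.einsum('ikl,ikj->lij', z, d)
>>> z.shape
(5, 7, 31)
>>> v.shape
(31, 7, 5)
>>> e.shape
(31, 7, 5)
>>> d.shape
(5, 7, 5)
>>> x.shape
(5, 7, 31)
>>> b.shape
(2, 17)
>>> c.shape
(17, 17)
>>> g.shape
(17, 2)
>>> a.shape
(31, 5, 5)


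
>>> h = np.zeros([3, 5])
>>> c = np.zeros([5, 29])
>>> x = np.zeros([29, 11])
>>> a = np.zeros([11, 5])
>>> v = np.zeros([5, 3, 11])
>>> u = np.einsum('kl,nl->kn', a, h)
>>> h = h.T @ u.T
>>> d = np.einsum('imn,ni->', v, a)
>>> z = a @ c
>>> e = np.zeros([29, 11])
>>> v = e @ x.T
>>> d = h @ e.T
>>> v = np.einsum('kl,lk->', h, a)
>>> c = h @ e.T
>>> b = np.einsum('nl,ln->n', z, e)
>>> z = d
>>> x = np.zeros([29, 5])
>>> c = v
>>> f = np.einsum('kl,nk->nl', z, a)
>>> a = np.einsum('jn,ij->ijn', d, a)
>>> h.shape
(5, 11)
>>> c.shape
()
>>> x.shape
(29, 5)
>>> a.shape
(11, 5, 29)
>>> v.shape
()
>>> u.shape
(11, 3)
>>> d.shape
(5, 29)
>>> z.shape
(5, 29)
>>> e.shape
(29, 11)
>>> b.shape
(11,)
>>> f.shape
(11, 29)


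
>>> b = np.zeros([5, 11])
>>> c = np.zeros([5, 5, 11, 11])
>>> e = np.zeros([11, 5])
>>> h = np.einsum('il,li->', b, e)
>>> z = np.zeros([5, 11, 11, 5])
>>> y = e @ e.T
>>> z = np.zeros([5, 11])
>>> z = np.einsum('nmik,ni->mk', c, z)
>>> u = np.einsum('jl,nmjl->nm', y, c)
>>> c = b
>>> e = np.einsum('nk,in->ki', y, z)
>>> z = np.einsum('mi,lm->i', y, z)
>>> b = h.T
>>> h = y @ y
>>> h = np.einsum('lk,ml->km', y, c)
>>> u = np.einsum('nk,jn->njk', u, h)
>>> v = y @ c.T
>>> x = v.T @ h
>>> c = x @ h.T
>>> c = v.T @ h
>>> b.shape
()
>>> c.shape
(5, 5)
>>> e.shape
(11, 5)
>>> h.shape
(11, 5)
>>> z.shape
(11,)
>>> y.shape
(11, 11)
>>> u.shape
(5, 11, 5)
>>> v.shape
(11, 5)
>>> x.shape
(5, 5)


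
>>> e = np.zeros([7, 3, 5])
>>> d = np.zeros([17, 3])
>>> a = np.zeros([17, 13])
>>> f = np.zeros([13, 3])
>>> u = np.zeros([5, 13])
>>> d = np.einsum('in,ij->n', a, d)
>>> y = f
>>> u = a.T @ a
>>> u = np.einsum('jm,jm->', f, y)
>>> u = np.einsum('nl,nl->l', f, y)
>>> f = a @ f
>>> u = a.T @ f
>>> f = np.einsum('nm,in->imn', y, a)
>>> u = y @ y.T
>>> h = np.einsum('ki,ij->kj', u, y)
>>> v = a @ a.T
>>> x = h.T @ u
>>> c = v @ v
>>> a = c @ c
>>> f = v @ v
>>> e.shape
(7, 3, 5)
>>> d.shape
(13,)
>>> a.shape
(17, 17)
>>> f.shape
(17, 17)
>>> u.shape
(13, 13)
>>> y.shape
(13, 3)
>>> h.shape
(13, 3)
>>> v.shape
(17, 17)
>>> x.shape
(3, 13)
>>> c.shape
(17, 17)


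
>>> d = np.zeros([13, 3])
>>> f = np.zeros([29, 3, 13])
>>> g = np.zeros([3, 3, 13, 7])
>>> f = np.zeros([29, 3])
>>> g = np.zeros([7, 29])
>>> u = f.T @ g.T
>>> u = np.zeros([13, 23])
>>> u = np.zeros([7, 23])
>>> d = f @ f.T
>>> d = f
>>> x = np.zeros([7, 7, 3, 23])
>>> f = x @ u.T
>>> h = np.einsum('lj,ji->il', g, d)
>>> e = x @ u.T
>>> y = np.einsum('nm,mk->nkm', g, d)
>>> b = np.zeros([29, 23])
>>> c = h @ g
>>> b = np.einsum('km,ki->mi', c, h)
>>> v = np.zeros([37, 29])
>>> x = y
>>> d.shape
(29, 3)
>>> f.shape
(7, 7, 3, 7)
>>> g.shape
(7, 29)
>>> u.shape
(7, 23)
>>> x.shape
(7, 3, 29)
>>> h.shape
(3, 7)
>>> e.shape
(7, 7, 3, 7)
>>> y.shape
(7, 3, 29)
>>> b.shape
(29, 7)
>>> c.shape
(3, 29)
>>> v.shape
(37, 29)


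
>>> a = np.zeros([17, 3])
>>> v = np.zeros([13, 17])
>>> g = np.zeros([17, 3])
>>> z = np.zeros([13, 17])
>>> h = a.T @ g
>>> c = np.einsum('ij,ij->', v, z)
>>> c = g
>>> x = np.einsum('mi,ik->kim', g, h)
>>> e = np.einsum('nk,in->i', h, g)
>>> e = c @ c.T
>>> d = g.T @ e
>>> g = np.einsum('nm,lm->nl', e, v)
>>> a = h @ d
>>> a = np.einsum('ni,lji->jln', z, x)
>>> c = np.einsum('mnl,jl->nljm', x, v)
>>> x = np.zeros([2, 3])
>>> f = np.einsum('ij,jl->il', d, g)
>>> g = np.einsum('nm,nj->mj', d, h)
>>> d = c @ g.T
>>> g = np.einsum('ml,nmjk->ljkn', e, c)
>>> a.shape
(3, 3, 13)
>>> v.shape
(13, 17)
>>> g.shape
(17, 13, 3, 3)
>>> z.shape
(13, 17)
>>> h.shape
(3, 3)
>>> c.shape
(3, 17, 13, 3)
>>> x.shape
(2, 3)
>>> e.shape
(17, 17)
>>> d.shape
(3, 17, 13, 17)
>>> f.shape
(3, 13)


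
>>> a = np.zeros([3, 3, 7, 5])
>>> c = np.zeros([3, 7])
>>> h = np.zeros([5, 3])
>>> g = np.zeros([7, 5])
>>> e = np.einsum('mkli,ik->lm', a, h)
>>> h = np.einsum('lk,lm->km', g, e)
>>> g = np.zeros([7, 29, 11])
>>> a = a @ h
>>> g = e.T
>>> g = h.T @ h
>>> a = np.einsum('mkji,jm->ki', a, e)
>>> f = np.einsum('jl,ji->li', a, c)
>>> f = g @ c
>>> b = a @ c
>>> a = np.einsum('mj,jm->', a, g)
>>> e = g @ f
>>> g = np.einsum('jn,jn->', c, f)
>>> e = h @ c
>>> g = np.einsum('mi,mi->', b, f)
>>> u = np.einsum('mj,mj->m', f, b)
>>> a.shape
()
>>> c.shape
(3, 7)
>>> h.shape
(5, 3)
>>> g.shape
()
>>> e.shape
(5, 7)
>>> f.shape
(3, 7)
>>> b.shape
(3, 7)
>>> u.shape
(3,)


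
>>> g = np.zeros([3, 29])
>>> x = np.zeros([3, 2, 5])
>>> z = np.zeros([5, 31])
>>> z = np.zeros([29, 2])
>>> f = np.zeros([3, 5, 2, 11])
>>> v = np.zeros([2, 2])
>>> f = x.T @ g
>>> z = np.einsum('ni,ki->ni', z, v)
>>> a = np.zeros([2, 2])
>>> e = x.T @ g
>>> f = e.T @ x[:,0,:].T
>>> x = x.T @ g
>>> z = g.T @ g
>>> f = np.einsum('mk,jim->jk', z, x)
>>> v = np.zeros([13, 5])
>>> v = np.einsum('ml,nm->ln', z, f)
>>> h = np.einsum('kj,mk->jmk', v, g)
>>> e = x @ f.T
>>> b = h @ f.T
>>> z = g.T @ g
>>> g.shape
(3, 29)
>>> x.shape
(5, 2, 29)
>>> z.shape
(29, 29)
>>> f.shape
(5, 29)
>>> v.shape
(29, 5)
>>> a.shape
(2, 2)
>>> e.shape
(5, 2, 5)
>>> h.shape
(5, 3, 29)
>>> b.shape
(5, 3, 5)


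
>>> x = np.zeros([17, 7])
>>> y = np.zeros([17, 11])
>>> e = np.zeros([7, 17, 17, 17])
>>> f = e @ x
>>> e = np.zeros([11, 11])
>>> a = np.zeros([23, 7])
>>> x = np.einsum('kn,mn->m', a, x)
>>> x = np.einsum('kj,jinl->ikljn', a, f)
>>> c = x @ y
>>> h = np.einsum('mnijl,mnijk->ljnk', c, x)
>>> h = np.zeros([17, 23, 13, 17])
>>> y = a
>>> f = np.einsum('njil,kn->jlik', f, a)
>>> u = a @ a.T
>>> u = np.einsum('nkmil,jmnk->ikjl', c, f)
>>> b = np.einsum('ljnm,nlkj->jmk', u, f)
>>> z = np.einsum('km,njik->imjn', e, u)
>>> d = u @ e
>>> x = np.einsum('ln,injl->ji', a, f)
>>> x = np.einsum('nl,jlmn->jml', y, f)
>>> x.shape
(17, 17, 7)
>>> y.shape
(23, 7)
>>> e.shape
(11, 11)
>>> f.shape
(17, 7, 17, 23)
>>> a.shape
(23, 7)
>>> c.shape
(17, 23, 7, 7, 11)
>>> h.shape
(17, 23, 13, 17)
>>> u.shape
(7, 23, 17, 11)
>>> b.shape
(23, 11, 17)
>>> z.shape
(17, 11, 23, 7)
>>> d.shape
(7, 23, 17, 11)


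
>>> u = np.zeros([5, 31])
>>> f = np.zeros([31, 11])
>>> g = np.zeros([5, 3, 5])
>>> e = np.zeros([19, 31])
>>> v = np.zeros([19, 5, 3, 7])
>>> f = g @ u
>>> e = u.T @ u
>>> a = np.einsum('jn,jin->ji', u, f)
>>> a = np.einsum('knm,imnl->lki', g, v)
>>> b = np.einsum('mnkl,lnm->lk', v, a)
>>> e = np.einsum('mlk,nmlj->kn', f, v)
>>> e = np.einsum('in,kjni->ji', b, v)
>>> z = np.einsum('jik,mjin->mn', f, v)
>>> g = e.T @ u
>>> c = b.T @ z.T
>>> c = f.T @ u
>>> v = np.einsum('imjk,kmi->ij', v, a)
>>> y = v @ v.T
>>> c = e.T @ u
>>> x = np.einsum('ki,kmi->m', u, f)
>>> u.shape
(5, 31)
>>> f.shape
(5, 3, 31)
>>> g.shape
(7, 31)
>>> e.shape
(5, 7)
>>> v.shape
(19, 3)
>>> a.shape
(7, 5, 19)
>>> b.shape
(7, 3)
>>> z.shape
(19, 7)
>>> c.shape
(7, 31)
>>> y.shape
(19, 19)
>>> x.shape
(3,)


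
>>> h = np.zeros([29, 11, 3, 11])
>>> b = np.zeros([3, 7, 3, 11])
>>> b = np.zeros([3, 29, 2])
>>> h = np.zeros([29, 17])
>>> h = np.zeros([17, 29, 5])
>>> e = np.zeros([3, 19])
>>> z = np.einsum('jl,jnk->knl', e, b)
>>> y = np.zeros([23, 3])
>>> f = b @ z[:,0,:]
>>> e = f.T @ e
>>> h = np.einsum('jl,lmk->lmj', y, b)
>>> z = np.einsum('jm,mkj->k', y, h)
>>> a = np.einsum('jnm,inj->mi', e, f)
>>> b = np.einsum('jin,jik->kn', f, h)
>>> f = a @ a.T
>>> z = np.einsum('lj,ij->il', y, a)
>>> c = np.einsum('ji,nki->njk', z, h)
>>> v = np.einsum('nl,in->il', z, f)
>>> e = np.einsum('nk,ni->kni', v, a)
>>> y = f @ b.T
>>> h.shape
(3, 29, 23)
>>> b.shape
(23, 19)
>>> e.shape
(23, 19, 3)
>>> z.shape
(19, 23)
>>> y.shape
(19, 23)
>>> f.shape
(19, 19)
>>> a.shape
(19, 3)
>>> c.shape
(3, 19, 29)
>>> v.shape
(19, 23)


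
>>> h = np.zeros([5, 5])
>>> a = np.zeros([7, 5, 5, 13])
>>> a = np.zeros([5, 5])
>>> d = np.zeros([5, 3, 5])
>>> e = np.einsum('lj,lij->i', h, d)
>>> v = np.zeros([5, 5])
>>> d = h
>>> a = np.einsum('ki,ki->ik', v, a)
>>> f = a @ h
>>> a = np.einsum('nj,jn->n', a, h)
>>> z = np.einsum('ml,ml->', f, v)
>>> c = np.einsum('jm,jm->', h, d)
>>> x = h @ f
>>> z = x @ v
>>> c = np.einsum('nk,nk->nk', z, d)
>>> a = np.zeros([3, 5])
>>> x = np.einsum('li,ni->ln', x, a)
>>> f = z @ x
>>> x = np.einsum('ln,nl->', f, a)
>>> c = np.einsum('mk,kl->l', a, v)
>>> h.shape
(5, 5)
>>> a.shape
(3, 5)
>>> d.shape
(5, 5)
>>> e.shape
(3,)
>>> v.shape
(5, 5)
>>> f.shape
(5, 3)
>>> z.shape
(5, 5)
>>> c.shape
(5,)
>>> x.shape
()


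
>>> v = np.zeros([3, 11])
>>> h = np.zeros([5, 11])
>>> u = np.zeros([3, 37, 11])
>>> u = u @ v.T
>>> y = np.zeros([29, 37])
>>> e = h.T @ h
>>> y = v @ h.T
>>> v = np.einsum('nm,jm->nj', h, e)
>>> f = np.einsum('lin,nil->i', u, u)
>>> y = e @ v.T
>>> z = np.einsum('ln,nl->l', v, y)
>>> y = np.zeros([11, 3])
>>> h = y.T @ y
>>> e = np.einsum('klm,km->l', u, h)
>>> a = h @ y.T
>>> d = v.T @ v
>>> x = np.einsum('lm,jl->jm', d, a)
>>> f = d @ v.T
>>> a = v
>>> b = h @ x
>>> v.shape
(5, 11)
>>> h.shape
(3, 3)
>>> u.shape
(3, 37, 3)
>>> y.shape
(11, 3)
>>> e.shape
(37,)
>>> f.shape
(11, 5)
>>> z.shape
(5,)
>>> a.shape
(5, 11)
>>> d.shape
(11, 11)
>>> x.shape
(3, 11)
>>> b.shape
(3, 11)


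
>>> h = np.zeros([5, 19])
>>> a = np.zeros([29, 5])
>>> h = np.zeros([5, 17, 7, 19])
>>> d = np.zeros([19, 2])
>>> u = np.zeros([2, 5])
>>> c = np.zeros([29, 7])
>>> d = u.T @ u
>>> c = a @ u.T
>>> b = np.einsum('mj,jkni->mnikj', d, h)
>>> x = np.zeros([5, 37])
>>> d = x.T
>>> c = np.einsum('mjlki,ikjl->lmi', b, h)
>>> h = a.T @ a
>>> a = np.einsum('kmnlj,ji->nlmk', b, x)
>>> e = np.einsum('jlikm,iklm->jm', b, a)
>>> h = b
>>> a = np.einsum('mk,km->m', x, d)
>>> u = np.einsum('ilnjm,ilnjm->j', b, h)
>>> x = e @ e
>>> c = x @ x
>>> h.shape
(5, 7, 19, 17, 5)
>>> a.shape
(5,)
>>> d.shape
(37, 5)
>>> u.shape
(17,)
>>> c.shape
(5, 5)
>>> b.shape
(5, 7, 19, 17, 5)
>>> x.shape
(5, 5)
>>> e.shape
(5, 5)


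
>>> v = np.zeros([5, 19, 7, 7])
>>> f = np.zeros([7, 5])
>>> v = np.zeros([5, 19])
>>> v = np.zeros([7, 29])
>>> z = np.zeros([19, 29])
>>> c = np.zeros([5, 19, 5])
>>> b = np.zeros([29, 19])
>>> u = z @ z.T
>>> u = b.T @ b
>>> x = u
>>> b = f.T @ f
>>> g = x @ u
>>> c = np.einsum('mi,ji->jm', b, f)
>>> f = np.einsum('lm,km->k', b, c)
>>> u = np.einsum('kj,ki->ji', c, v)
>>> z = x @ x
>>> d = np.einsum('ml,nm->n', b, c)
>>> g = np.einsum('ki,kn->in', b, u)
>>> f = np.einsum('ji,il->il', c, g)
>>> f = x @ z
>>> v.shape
(7, 29)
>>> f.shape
(19, 19)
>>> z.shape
(19, 19)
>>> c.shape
(7, 5)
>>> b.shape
(5, 5)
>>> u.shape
(5, 29)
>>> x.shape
(19, 19)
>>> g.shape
(5, 29)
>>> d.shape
(7,)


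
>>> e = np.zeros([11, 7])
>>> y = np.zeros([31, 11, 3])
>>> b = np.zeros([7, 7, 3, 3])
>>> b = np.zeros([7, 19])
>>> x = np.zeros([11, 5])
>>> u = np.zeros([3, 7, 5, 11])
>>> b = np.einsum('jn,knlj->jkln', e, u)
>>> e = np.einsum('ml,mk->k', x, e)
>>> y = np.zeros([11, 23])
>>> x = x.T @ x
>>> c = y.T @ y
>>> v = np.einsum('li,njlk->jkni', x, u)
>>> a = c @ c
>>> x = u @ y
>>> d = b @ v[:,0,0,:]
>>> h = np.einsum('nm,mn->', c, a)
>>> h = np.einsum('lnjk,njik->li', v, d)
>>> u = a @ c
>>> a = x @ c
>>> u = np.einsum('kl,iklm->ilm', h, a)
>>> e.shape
(7,)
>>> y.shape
(11, 23)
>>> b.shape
(11, 3, 5, 7)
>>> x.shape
(3, 7, 5, 23)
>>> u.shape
(3, 5, 23)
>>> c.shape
(23, 23)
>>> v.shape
(7, 11, 3, 5)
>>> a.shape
(3, 7, 5, 23)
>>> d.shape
(11, 3, 5, 5)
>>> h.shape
(7, 5)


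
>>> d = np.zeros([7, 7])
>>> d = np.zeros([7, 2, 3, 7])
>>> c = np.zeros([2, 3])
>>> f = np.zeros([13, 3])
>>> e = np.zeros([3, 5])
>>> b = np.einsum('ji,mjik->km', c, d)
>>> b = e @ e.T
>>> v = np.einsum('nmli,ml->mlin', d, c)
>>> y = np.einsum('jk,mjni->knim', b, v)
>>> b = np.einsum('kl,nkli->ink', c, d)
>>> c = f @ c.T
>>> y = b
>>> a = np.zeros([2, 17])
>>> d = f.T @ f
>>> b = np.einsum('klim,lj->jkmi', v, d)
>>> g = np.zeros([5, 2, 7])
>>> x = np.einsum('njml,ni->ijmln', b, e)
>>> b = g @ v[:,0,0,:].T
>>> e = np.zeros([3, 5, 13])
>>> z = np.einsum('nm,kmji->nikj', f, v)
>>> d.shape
(3, 3)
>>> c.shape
(13, 2)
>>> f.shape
(13, 3)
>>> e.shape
(3, 5, 13)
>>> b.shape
(5, 2, 2)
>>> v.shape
(2, 3, 7, 7)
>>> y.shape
(7, 7, 2)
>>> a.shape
(2, 17)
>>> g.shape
(5, 2, 7)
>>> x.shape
(5, 2, 7, 7, 3)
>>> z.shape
(13, 7, 2, 7)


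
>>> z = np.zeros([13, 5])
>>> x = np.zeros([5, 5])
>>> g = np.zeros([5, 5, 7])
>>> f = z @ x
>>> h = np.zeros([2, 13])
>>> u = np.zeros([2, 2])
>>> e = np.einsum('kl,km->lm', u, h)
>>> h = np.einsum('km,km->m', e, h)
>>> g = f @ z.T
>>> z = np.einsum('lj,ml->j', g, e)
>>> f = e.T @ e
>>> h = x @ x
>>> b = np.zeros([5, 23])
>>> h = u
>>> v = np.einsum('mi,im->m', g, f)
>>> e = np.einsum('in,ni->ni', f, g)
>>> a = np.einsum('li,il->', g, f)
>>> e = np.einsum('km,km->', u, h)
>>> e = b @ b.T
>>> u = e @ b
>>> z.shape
(13,)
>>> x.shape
(5, 5)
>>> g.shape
(13, 13)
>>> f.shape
(13, 13)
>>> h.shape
(2, 2)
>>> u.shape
(5, 23)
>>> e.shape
(5, 5)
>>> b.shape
(5, 23)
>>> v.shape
(13,)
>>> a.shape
()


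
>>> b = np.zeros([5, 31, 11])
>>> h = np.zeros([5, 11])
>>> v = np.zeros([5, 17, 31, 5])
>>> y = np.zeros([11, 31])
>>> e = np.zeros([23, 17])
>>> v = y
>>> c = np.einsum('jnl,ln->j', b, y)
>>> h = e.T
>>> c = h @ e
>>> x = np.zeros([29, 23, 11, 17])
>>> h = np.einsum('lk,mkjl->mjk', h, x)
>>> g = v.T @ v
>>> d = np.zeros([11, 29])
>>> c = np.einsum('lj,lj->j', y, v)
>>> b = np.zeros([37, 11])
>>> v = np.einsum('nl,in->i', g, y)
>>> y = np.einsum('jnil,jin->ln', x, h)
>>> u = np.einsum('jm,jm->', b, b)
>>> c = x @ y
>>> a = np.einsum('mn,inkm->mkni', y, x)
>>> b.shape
(37, 11)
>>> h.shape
(29, 11, 23)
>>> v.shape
(11,)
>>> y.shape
(17, 23)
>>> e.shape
(23, 17)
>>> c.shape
(29, 23, 11, 23)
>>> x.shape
(29, 23, 11, 17)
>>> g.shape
(31, 31)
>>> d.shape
(11, 29)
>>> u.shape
()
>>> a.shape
(17, 11, 23, 29)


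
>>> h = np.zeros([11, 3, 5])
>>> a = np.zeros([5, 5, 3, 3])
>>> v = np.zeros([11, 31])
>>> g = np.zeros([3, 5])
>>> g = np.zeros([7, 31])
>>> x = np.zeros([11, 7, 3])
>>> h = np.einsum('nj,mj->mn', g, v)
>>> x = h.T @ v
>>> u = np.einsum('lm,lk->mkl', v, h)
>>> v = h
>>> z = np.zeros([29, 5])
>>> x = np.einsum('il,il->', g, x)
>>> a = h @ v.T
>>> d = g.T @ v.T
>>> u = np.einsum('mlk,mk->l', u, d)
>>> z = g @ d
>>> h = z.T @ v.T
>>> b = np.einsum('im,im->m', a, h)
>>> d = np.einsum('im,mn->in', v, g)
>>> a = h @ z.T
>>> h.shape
(11, 11)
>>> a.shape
(11, 7)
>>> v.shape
(11, 7)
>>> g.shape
(7, 31)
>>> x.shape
()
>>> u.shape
(7,)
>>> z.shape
(7, 11)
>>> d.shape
(11, 31)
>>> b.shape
(11,)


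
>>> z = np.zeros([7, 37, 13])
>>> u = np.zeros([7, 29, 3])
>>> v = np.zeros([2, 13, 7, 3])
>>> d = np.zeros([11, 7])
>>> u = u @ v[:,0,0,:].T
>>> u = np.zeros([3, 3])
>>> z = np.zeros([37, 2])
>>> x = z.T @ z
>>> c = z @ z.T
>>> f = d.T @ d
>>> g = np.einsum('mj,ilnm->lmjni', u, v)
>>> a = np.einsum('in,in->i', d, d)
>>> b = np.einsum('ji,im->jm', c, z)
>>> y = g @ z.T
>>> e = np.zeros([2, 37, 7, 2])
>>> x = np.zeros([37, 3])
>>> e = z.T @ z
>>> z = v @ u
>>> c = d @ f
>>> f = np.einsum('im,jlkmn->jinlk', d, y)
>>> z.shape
(2, 13, 7, 3)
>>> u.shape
(3, 3)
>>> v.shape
(2, 13, 7, 3)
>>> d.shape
(11, 7)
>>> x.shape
(37, 3)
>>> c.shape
(11, 7)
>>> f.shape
(13, 11, 37, 3, 3)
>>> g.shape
(13, 3, 3, 7, 2)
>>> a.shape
(11,)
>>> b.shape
(37, 2)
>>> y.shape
(13, 3, 3, 7, 37)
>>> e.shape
(2, 2)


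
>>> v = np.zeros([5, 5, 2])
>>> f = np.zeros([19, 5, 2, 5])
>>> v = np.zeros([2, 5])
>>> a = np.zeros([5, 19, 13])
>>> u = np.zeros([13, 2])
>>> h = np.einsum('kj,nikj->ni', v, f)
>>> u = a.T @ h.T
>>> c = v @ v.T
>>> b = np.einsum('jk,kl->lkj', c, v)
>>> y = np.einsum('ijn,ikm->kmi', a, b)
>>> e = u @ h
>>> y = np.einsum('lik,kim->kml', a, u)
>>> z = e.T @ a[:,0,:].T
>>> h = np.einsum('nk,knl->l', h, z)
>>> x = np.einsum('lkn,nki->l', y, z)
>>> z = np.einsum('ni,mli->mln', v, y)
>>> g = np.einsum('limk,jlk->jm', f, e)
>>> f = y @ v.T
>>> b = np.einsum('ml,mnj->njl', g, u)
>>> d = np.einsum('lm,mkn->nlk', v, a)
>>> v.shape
(2, 5)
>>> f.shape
(13, 19, 2)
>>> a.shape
(5, 19, 13)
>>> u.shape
(13, 19, 19)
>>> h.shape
(5,)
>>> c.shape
(2, 2)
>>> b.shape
(19, 19, 2)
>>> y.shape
(13, 19, 5)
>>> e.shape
(13, 19, 5)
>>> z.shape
(13, 19, 2)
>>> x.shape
(13,)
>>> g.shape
(13, 2)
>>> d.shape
(13, 2, 19)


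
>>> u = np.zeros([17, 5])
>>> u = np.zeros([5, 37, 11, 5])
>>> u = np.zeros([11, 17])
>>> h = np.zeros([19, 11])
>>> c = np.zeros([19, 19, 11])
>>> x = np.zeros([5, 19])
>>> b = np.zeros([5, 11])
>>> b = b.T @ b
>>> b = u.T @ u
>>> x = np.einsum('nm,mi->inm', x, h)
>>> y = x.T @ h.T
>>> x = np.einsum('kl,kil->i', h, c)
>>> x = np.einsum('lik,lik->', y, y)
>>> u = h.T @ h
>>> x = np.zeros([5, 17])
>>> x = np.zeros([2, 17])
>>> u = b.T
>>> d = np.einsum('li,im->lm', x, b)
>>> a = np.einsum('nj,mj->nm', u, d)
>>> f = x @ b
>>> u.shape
(17, 17)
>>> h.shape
(19, 11)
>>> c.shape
(19, 19, 11)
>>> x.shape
(2, 17)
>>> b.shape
(17, 17)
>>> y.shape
(19, 5, 19)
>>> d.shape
(2, 17)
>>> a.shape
(17, 2)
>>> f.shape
(2, 17)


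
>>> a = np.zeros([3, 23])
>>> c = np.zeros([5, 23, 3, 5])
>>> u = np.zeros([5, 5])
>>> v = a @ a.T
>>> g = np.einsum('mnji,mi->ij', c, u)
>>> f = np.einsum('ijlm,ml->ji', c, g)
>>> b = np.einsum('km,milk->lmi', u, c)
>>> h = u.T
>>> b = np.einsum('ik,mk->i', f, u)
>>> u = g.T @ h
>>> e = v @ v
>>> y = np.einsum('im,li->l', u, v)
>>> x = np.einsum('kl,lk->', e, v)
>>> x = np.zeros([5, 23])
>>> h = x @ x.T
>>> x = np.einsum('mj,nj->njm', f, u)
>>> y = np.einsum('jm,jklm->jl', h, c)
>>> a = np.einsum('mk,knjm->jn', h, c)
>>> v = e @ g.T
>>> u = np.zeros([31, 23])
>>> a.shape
(3, 23)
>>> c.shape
(5, 23, 3, 5)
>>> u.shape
(31, 23)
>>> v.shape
(3, 5)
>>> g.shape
(5, 3)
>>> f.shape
(23, 5)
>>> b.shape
(23,)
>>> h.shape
(5, 5)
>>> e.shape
(3, 3)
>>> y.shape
(5, 3)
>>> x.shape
(3, 5, 23)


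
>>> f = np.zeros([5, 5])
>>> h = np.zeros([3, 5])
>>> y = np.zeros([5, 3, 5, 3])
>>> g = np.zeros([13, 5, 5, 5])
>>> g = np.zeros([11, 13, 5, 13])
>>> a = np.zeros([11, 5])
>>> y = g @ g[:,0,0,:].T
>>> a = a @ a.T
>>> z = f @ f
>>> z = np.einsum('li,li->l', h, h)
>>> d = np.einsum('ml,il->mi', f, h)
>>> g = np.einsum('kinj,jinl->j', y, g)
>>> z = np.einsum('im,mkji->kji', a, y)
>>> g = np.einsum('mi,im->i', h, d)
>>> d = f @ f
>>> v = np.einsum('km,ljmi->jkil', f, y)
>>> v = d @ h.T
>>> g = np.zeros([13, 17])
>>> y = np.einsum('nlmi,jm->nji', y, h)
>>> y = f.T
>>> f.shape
(5, 5)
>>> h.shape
(3, 5)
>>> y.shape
(5, 5)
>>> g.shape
(13, 17)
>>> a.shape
(11, 11)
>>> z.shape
(13, 5, 11)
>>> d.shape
(5, 5)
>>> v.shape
(5, 3)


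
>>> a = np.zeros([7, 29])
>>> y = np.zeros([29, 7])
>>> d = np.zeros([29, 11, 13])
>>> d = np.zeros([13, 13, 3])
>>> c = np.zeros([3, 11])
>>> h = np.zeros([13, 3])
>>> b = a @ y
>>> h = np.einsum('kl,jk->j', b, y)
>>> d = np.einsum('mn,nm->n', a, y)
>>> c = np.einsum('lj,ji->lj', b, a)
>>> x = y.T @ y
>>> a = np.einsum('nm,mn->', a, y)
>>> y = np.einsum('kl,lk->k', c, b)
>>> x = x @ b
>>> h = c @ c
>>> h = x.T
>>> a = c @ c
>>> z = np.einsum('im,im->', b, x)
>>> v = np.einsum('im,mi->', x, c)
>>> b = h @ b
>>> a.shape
(7, 7)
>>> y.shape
(7,)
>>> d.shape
(29,)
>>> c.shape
(7, 7)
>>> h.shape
(7, 7)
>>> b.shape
(7, 7)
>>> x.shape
(7, 7)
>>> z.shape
()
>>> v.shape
()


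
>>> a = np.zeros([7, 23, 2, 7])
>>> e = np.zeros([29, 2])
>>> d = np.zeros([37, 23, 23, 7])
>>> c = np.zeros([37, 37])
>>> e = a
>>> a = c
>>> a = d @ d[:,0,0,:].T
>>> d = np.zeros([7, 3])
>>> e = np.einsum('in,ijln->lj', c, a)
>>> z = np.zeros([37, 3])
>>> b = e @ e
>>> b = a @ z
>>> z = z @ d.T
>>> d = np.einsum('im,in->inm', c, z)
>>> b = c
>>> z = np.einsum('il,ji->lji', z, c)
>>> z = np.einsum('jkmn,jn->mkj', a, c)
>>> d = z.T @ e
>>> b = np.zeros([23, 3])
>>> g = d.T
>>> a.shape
(37, 23, 23, 37)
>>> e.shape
(23, 23)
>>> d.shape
(37, 23, 23)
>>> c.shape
(37, 37)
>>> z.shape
(23, 23, 37)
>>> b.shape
(23, 3)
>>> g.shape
(23, 23, 37)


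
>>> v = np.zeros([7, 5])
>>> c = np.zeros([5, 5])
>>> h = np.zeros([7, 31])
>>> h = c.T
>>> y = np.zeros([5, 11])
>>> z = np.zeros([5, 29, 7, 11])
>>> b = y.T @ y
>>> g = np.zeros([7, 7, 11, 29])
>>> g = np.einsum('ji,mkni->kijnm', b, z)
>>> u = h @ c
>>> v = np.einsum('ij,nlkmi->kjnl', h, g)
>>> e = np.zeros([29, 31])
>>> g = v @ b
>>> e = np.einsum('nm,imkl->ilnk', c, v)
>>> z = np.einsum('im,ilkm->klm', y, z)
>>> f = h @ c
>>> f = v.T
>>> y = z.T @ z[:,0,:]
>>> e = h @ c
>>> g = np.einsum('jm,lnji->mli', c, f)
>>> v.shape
(11, 5, 29, 11)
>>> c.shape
(5, 5)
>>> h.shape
(5, 5)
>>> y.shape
(11, 29, 11)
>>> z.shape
(7, 29, 11)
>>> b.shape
(11, 11)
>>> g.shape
(5, 11, 11)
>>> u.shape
(5, 5)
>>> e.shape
(5, 5)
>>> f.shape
(11, 29, 5, 11)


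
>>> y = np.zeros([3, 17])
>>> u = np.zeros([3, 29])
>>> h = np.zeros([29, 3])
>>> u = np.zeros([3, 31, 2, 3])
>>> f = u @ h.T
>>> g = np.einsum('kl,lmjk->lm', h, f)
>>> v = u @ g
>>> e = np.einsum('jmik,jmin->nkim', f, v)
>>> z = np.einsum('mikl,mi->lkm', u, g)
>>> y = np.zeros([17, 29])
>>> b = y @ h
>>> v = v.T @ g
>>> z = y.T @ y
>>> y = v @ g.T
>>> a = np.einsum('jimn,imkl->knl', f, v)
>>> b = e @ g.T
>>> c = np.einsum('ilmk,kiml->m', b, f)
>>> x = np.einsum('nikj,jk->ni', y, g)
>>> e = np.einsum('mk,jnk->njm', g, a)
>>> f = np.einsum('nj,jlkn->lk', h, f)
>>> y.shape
(31, 2, 31, 3)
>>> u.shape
(3, 31, 2, 3)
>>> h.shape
(29, 3)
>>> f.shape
(31, 2)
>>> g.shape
(3, 31)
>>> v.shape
(31, 2, 31, 31)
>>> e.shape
(29, 31, 3)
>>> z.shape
(29, 29)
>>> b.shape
(31, 29, 2, 3)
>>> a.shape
(31, 29, 31)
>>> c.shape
(2,)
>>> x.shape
(31, 2)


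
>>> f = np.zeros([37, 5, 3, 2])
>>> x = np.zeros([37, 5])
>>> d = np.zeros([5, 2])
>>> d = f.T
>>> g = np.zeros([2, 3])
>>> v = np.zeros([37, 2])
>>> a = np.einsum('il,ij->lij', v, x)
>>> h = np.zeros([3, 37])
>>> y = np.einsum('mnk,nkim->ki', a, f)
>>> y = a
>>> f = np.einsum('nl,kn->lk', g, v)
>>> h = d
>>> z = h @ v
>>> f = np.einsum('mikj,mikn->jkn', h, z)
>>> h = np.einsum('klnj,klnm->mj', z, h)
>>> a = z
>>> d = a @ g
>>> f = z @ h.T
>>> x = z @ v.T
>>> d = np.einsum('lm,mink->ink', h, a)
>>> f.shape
(2, 3, 5, 37)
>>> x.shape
(2, 3, 5, 37)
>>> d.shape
(3, 5, 2)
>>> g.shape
(2, 3)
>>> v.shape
(37, 2)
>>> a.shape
(2, 3, 5, 2)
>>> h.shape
(37, 2)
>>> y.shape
(2, 37, 5)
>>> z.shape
(2, 3, 5, 2)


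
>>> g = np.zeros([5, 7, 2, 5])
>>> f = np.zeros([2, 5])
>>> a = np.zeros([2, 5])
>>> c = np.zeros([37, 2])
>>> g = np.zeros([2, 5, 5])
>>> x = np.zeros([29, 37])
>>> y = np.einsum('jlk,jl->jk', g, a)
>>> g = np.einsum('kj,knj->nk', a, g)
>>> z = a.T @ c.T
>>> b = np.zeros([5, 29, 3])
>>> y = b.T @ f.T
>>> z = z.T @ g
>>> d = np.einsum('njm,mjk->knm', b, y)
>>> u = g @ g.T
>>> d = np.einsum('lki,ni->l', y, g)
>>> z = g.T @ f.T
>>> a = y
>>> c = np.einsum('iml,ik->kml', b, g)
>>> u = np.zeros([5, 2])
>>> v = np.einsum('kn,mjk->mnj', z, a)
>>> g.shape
(5, 2)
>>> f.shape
(2, 5)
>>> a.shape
(3, 29, 2)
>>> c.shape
(2, 29, 3)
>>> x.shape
(29, 37)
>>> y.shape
(3, 29, 2)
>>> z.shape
(2, 2)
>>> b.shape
(5, 29, 3)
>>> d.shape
(3,)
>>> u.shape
(5, 2)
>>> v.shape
(3, 2, 29)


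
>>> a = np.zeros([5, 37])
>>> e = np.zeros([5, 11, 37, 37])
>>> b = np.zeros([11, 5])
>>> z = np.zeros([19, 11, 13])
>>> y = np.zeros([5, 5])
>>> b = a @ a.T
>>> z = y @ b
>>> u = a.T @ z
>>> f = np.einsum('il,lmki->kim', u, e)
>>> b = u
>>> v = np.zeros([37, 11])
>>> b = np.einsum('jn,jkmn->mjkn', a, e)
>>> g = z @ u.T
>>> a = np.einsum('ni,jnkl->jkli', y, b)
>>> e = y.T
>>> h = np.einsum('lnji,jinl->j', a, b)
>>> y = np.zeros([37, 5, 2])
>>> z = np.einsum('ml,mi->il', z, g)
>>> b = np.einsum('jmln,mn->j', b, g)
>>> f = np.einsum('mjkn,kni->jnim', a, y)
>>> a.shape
(37, 11, 37, 5)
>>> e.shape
(5, 5)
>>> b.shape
(37,)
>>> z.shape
(37, 5)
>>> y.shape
(37, 5, 2)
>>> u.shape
(37, 5)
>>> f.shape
(11, 5, 2, 37)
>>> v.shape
(37, 11)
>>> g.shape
(5, 37)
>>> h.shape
(37,)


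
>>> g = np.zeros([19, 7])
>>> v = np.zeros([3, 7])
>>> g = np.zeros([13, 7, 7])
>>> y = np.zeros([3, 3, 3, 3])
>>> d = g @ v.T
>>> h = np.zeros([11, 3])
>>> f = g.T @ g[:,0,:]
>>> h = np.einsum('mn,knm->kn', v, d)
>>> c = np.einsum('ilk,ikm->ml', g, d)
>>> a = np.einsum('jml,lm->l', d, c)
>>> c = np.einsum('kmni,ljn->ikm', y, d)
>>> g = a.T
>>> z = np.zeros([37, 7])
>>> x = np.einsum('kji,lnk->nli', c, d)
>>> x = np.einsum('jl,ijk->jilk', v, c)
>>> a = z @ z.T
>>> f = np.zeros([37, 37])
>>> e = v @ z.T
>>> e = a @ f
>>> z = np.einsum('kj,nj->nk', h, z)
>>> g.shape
(3,)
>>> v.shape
(3, 7)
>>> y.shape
(3, 3, 3, 3)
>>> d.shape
(13, 7, 3)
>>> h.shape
(13, 7)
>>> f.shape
(37, 37)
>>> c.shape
(3, 3, 3)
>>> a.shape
(37, 37)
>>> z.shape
(37, 13)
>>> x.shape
(3, 3, 7, 3)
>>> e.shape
(37, 37)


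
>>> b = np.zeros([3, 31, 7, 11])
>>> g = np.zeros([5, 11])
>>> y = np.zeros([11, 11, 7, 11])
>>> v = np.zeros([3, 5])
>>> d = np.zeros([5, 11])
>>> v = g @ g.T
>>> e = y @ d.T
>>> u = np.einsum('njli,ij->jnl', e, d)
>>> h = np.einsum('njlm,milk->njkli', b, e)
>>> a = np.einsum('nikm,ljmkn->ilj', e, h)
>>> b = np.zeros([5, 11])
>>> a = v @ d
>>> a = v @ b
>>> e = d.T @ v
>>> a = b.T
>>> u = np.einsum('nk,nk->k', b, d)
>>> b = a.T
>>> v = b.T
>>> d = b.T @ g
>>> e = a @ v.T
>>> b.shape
(5, 11)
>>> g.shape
(5, 11)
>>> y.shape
(11, 11, 7, 11)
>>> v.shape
(11, 5)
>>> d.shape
(11, 11)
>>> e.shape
(11, 11)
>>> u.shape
(11,)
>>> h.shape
(3, 31, 5, 7, 11)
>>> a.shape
(11, 5)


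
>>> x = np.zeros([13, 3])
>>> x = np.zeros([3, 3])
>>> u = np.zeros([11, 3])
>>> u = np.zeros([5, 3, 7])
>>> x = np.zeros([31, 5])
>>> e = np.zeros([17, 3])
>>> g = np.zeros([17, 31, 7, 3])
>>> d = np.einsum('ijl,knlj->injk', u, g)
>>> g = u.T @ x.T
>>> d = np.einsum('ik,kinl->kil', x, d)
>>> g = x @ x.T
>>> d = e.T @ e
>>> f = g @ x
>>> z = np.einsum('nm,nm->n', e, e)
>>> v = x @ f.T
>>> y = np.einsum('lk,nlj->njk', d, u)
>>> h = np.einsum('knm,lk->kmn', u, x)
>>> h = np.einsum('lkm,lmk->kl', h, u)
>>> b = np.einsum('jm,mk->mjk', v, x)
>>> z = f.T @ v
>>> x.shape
(31, 5)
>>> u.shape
(5, 3, 7)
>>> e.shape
(17, 3)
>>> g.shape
(31, 31)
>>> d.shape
(3, 3)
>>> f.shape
(31, 5)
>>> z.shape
(5, 31)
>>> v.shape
(31, 31)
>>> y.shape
(5, 7, 3)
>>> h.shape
(7, 5)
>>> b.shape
(31, 31, 5)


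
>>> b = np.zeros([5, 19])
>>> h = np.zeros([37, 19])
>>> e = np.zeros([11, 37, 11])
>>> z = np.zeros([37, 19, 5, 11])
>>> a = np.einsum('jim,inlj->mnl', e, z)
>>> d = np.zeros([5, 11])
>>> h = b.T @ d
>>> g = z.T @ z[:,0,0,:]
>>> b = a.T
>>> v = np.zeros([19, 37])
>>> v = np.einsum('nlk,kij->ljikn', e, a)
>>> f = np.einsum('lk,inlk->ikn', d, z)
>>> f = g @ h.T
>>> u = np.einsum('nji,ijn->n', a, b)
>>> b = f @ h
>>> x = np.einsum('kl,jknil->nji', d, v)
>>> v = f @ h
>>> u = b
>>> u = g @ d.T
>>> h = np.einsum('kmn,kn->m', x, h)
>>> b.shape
(11, 5, 19, 11)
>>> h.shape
(37,)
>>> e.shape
(11, 37, 11)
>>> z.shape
(37, 19, 5, 11)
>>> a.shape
(11, 19, 5)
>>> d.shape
(5, 11)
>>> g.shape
(11, 5, 19, 11)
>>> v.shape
(11, 5, 19, 11)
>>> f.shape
(11, 5, 19, 19)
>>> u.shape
(11, 5, 19, 5)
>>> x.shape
(19, 37, 11)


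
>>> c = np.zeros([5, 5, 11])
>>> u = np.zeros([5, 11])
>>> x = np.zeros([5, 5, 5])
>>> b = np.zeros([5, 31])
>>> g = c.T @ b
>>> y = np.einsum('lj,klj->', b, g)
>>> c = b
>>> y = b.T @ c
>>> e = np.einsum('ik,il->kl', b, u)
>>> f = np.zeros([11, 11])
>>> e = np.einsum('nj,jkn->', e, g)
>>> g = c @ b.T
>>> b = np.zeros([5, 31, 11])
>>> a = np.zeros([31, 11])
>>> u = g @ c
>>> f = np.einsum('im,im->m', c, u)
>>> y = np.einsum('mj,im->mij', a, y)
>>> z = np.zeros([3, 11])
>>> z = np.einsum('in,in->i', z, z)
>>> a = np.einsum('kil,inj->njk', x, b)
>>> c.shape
(5, 31)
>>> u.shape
(5, 31)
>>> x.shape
(5, 5, 5)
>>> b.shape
(5, 31, 11)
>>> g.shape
(5, 5)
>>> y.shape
(31, 31, 11)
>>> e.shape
()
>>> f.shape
(31,)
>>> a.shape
(31, 11, 5)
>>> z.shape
(3,)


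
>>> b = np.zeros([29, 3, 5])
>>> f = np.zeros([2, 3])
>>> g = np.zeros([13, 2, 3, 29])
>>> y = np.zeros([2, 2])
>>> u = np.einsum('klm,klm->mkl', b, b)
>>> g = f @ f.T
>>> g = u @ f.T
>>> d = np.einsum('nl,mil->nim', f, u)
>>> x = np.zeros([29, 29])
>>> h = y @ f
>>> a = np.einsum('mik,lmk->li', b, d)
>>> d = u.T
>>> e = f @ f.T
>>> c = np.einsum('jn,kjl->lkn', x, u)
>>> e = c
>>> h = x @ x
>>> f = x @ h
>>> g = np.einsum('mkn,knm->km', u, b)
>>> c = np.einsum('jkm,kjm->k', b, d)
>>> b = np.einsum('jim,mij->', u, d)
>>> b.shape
()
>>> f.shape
(29, 29)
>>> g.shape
(29, 5)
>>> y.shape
(2, 2)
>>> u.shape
(5, 29, 3)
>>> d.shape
(3, 29, 5)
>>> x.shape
(29, 29)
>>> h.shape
(29, 29)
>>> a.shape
(2, 3)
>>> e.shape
(3, 5, 29)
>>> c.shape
(3,)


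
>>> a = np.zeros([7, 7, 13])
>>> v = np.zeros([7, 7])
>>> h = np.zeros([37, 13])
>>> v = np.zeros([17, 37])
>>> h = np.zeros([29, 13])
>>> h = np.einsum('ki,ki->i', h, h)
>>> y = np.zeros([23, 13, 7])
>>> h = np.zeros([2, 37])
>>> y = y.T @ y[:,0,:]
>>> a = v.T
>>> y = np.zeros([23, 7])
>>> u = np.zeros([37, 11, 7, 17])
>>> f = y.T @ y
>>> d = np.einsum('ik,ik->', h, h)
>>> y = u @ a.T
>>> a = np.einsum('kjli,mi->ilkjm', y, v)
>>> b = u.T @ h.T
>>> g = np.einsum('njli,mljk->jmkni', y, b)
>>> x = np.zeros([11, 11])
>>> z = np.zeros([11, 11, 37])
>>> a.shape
(37, 7, 37, 11, 17)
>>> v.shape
(17, 37)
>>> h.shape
(2, 37)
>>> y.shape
(37, 11, 7, 37)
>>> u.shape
(37, 11, 7, 17)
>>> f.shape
(7, 7)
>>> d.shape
()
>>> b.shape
(17, 7, 11, 2)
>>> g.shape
(11, 17, 2, 37, 37)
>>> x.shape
(11, 11)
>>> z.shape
(11, 11, 37)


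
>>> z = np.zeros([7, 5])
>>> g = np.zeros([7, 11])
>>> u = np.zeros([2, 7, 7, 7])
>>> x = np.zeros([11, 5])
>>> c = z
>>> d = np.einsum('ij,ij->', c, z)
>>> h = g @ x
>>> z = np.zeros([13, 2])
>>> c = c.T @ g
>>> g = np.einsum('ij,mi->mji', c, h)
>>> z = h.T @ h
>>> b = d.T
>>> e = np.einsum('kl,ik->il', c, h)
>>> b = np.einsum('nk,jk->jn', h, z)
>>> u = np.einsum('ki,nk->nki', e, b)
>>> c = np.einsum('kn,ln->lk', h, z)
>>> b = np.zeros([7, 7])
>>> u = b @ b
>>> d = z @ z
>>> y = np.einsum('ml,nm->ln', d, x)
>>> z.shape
(5, 5)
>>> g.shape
(7, 11, 5)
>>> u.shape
(7, 7)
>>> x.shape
(11, 5)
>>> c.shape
(5, 7)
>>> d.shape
(5, 5)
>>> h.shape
(7, 5)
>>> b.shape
(7, 7)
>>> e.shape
(7, 11)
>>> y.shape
(5, 11)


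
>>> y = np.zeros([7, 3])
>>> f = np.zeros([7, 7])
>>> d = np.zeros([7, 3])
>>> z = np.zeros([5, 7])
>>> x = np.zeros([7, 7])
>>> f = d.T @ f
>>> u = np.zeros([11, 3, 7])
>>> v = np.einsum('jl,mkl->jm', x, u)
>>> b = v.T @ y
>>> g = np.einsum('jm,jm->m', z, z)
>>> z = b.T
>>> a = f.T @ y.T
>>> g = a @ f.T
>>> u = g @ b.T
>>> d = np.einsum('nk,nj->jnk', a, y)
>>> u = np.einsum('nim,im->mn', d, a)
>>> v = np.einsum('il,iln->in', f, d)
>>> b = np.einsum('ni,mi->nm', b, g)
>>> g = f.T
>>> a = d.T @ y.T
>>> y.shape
(7, 3)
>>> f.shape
(3, 7)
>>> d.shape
(3, 7, 7)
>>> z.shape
(3, 11)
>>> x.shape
(7, 7)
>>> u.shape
(7, 3)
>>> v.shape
(3, 7)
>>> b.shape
(11, 7)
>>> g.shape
(7, 3)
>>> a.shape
(7, 7, 7)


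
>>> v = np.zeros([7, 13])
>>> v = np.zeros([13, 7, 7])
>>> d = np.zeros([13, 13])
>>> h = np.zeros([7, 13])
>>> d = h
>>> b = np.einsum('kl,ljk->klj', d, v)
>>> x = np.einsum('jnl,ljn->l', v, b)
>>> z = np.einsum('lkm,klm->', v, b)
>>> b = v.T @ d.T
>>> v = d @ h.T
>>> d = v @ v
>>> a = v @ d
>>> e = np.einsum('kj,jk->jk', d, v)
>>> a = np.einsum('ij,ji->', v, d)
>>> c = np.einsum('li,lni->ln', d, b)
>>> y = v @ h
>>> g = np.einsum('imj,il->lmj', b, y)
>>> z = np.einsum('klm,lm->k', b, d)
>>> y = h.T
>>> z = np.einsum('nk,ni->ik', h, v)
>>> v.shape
(7, 7)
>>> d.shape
(7, 7)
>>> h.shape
(7, 13)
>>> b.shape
(7, 7, 7)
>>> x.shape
(7,)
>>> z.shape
(7, 13)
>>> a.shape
()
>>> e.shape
(7, 7)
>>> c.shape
(7, 7)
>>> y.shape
(13, 7)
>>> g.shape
(13, 7, 7)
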